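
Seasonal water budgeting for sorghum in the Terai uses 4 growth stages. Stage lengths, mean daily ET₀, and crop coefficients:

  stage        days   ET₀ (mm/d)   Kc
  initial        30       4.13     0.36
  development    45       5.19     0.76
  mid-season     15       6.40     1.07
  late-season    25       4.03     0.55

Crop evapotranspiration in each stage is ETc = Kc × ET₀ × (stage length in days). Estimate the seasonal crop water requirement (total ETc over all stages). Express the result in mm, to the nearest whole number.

380 mm

initial: 0.36 × 4.13 × 30 = 44.60 mm
development: 0.76 × 5.19 × 45 = 177.50 mm
mid-season: 1.07 × 6.40 × 15 = 102.72 mm
late-season: 0.55 × 4.03 × 25 = 55.41 mm
Seasonal total = 380.23 mm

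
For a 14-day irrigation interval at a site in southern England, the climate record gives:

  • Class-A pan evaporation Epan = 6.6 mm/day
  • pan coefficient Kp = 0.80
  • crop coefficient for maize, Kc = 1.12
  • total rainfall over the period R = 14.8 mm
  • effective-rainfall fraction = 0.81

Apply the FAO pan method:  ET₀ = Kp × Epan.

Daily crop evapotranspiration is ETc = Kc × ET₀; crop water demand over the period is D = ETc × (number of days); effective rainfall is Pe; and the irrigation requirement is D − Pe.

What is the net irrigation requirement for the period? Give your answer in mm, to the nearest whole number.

71 mm

ET₀ = 0.80 × 6.6 = 5.2800 mm/d
ETc = Kc × ET₀ = 1.12 × 5.2800 = 5.9136 mm/d
Crop demand D = ETc × 14 d = 5.9136 × 14 = 82.790 mm
Pe = 0.81 × 14.8 = 11.988 mm
D − Pe = 82.790 − 11.988 = 70.802 mm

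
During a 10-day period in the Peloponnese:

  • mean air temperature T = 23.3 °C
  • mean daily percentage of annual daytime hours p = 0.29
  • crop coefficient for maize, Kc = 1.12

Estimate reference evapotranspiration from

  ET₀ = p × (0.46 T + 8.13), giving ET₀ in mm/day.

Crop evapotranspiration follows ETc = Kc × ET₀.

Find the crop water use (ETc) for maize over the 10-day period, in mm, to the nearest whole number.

ET₀ = 0.29 × (0.46 × 23.3 + 8.13) = 0.29 × 18.848 = 5.4659 mm/d
ETc = Kc × ET₀ = 1.12 × 5.4659 = 6.1218 mm/d
Over 10 days: 6.1218 × 10 = 61.218 mm

61 mm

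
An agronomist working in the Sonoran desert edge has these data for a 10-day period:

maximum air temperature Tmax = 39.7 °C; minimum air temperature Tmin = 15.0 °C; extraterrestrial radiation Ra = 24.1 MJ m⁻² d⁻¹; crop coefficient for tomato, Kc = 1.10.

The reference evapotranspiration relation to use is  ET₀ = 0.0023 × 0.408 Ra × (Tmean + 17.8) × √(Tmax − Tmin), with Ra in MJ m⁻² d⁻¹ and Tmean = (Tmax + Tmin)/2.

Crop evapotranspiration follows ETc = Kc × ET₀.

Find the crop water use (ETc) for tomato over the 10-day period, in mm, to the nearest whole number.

56 mm

Tmean = (39.7 + 15.0)/2 = 27.35 °C
0.408 Ra = 0.408 × 24.1 = 9.8328 mm/d equivalent
ET₀ = 0.0023 × 9.8328 × (27.35 + 17.8) × √24.7 = 0.0023 × 9.8328 × 45.15 × 4.9699 = 5.0747 mm/d
ETc = Kc × ET₀ = 1.10 × 5.0747 = 5.5822 mm/d
Over 10 days: 5.5822 × 10 = 55.822 mm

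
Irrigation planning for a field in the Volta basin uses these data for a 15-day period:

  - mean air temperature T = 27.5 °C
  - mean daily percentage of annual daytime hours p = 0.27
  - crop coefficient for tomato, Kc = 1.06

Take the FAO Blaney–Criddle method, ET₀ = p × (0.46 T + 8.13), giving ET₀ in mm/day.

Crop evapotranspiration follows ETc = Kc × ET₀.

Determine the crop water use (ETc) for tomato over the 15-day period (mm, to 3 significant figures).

89.2 mm

ET₀ = 0.27 × (0.46 × 27.5 + 8.13) = 0.27 × 20.780 = 5.6106 mm/d
ETc = Kc × ET₀ = 1.06 × 5.6106 = 5.9472 mm/d
Over 15 days: 5.9472 × 15 = 89.208 mm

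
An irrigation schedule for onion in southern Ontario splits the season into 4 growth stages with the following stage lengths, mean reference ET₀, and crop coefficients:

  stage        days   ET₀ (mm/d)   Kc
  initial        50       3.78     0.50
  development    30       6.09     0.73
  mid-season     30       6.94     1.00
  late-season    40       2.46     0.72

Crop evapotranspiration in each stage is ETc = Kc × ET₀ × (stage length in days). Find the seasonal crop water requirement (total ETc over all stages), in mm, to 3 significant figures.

initial: 0.50 × 3.78 × 50 = 94.50 mm
development: 0.73 × 6.09 × 30 = 133.37 mm
mid-season: 1.00 × 6.94 × 30 = 208.20 mm
late-season: 0.72 × 2.46 × 40 = 70.85 mm
Seasonal total = 506.92 mm

507 mm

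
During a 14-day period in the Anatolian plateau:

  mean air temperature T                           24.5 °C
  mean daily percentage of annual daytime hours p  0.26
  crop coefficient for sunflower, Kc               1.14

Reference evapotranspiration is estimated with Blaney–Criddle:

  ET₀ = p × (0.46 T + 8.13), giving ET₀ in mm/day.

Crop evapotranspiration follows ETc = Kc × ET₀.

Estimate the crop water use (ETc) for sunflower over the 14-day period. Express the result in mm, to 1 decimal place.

80.5 mm

ET₀ = 0.26 × (0.46 × 24.5 + 8.13) = 0.26 × 19.400 = 5.0440 mm/d
ETc = Kc × ET₀ = 1.14 × 5.0440 = 5.7502 mm/d
Over 14 days: 5.7502 × 14 = 80.503 mm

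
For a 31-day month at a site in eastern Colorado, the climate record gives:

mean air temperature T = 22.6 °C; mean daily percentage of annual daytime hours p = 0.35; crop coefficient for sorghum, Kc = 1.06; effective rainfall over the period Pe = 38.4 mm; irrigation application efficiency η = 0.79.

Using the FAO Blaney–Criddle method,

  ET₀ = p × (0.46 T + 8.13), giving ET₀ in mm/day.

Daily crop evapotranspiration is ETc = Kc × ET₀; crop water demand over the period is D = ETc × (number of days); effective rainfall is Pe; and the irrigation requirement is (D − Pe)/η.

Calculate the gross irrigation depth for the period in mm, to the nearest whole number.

ET₀ = 0.35 × (0.46 × 22.6 + 8.13) = 0.35 × 18.526 = 6.4841 mm/d
ETc = Kc × ET₀ = 1.06 × 6.4841 = 6.8731 mm/d
Crop demand D = ETc × 31 d = 6.8731 × 31 = 213.066 mm
D − Pe = 213.066 − 38.4 = 174.666 mm
Gross irrigation = 174.666 / 0.79 = 221.096 mm

221 mm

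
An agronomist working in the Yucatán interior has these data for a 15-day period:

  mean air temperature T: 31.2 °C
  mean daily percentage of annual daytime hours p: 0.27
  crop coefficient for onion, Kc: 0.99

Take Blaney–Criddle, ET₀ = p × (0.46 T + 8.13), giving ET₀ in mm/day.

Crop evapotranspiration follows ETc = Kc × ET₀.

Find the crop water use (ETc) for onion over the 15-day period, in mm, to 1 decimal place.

ET₀ = 0.27 × (0.46 × 31.2 + 8.13) = 0.27 × 22.482 = 6.0701 mm/d
ETc = Kc × ET₀ = 0.99 × 6.0701 = 6.0094 mm/d
Over 15 days: 6.0094 × 15 = 90.141 mm

90.1 mm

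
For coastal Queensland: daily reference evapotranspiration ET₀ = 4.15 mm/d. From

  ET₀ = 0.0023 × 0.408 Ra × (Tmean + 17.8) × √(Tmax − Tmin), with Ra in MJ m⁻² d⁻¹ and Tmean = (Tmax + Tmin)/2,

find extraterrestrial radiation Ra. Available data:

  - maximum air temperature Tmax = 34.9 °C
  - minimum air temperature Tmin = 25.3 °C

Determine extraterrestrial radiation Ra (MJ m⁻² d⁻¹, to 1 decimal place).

Tmean = (34.9+25.3)/2 = 30.10 °C; ΔT = 9.6
Ra = ET₀ / [0.0023 × 0.408 × (Tmean+17.8) × √ΔT]
   = 4.15 / (0.0023 × 0.408 × 47.90 × 3.0984) = 29.798 MJ m⁻² d⁻¹

29.8 MJ m⁻² d⁻¹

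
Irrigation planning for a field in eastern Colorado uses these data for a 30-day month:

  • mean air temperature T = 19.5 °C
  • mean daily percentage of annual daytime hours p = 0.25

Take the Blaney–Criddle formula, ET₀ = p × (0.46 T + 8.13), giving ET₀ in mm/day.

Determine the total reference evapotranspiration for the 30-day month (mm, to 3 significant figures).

ET₀ = 0.25 × (0.46 × 19.5 + 8.13) = 0.25 × 17.100 = 4.2750 mm/d
Monthly total = 4.2750 × 30 = 128.250 mm

128 mm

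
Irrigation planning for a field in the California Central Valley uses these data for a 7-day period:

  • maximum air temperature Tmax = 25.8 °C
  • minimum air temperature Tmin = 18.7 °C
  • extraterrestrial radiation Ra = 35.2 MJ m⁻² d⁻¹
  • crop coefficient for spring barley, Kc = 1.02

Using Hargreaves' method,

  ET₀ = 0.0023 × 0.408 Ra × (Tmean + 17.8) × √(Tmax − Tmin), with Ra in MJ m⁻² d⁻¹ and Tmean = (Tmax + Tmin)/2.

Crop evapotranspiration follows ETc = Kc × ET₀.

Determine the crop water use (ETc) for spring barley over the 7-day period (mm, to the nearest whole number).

Tmean = (25.8 + 18.7)/2 = 22.25 °C
0.408 Ra = 0.408 × 35.2 = 14.3616 mm/d equivalent
ET₀ = 0.0023 × 14.3616 × (22.25 + 17.8) × √7.1 = 0.0023 × 14.3616 × 40.05 × 2.6646 = 3.5250 mm/d
ETc = Kc × ET₀ = 1.02 × 3.5250 = 3.5955 mm/d
Over 7 days: 3.5955 × 7 = 25.169 mm

25 mm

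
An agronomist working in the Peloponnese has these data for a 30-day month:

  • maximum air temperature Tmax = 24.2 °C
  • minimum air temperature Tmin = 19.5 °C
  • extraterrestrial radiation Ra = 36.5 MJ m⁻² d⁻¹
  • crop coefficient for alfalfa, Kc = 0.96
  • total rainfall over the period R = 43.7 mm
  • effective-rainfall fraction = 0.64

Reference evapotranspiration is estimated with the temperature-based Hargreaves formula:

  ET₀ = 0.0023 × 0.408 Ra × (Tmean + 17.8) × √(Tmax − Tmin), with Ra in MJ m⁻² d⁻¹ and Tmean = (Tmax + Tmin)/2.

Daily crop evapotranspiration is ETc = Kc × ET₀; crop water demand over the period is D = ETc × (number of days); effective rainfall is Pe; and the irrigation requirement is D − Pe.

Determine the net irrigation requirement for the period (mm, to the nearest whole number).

57 mm

Tmean = (24.2 + 19.5)/2 = 21.85 °C
0.408 Ra = 0.408 × 36.5 = 14.8920 mm/d equivalent
ET₀ = 0.0023 × 14.8920 × (21.85 + 17.8) × √4.7 = 0.0023 × 14.8920 × 39.65 × 2.1679 = 2.9442 mm/d
ETc = Kc × ET₀ = 0.96 × 2.9442 = 2.8264 mm/d
Crop demand D = ETc × 30 d = 2.8264 × 30 = 84.792 mm
Pe = 0.64 × 43.7 = 27.968 mm
D − Pe = 84.792 − 27.968 = 56.824 mm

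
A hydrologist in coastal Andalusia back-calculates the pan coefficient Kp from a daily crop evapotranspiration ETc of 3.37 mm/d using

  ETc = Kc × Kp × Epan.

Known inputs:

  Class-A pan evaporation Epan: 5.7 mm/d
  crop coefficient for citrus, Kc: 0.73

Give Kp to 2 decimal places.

0.81

ETc = Kc × Kp × Epan  ⇒  Kp = ETc / (Kc × Epan)
Kp = 3.37 / (0.73 × 5.7) = 3.37 / 4.161 = 0.8099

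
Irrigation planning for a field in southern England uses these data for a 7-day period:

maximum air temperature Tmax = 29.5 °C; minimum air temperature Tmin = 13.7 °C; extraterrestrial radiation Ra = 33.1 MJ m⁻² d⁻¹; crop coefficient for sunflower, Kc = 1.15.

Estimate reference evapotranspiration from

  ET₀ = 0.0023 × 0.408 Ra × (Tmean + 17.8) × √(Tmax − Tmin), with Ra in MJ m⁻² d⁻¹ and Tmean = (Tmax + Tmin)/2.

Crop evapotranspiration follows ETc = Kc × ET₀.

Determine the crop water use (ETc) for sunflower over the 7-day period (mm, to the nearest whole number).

39 mm

Tmean = (29.5 + 13.7)/2 = 21.60 °C
0.408 Ra = 0.408 × 33.1 = 13.5048 mm/d equivalent
ET₀ = 0.0023 × 13.5048 × (21.60 + 17.8) × √15.8 = 0.0023 × 13.5048 × 39.40 × 3.9749 = 4.8645 mm/d
ETc = Kc × ET₀ = 1.15 × 4.8645 = 5.5942 mm/d
Over 7 days: 5.5942 × 7 = 39.159 mm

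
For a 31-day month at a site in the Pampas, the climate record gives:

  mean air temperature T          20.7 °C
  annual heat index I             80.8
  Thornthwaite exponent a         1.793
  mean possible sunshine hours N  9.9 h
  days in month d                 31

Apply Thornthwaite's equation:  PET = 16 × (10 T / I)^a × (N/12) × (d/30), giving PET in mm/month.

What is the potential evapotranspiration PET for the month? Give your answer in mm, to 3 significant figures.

10T/I = 10 × 20.7 / 80.8 = 2.5619
(10T/I)^a = 2.5619^1.793 = 5.4020
Uncorrected PET = 16 × 5.4020 = 86.432 mm
Correction = (N/12)(d/30) = (9.9/12)(31/30) = 0.8525
PET = 86.432 × 0.8525 = 73.683 mm/month

73.7 mm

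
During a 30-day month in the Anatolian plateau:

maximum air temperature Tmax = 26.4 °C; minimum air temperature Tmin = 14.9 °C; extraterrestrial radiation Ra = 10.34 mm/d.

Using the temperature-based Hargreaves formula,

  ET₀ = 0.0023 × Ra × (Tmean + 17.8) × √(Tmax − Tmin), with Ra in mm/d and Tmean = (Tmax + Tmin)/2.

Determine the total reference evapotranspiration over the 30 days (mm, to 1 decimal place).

Tmean = (26.4 + 14.9)/2 = 20.65 °C
ET₀ = 0.0023 × 10.34 × (20.65 + 17.8) × √11.5 = 0.0023 × 10.34 × 38.45 × 3.3912 = 3.1010 mm/d
Over 30 days: 3.1010 × 30 = 93.030 mm

93.0 mm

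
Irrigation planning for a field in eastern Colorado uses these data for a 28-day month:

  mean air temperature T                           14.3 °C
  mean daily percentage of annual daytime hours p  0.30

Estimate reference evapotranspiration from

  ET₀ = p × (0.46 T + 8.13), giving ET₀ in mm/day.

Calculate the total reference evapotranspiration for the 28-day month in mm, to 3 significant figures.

ET₀ = 0.30 × (0.46 × 14.3 + 8.13) = 0.30 × 14.708 = 4.4124 mm/d
Monthly total = 4.4124 × 28 = 123.547 mm

124 mm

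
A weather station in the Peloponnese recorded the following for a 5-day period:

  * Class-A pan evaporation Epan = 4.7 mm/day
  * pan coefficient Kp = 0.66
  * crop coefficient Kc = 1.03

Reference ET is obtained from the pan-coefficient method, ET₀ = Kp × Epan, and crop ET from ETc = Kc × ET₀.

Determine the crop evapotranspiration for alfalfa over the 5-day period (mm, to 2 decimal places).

15.98 mm

ET₀ = 0.66 × 4.7 = 3.1020 mm/d
ETc = Kc × ET₀ = 1.03 × 3.1020 = 3.1951 mm/d
Over 5 days: 3.1951 × 5 = 15.976 mm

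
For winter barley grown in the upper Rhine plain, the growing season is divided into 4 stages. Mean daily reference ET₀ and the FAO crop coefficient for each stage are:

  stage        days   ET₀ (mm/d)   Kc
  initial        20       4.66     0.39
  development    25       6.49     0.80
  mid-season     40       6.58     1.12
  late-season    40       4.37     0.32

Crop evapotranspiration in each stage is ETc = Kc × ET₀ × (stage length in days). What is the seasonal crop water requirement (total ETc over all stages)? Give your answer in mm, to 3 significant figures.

initial: 0.39 × 4.66 × 20 = 36.35 mm
development: 0.80 × 6.49 × 25 = 129.80 mm
mid-season: 1.12 × 6.58 × 40 = 294.78 mm
late-season: 0.32 × 4.37 × 40 = 55.94 mm
Seasonal total = 516.87 mm

517 mm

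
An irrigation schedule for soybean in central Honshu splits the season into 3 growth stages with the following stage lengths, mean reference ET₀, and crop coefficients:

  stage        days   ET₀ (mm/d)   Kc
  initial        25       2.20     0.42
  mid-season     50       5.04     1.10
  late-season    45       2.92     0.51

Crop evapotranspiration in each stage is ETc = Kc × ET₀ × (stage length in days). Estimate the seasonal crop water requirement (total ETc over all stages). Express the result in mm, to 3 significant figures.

initial: 0.42 × 2.20 × 25 = 23.10 mm
mid-season: 1.10 × 5.04 × 50 = 277.20 mm
late-season: 0.51 × 2.92 × 45 = 67.01 mm
Seasonal total = 367.31 mm

367 mm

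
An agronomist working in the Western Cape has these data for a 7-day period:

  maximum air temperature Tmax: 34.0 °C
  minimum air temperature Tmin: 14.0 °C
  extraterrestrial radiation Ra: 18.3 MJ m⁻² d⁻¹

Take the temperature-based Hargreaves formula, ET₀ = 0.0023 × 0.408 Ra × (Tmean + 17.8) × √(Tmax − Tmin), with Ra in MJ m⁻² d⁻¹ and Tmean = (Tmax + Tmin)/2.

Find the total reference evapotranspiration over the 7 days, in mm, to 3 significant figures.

Tmean = (34.0 + 14.0)/2 = 24.00 °C
0.408 Ra = 0.408 × 18.3 = 7.4664 mm/d equivalent
ET₀ = 0.0023 × 7.4664 × (24.00 + 17.8) × √20.0 = 0.0023 × 7.4664 × 41.80 × 4.4721 = 3.2102 mm/d
Over 7 days: 3.2102 × 7 = 22.471 mm

22.5 mm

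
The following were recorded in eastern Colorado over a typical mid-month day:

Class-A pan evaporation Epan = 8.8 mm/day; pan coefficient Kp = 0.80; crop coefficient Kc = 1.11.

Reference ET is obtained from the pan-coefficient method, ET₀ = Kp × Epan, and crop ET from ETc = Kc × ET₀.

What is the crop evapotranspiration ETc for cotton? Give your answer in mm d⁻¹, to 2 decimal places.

ET₀ = 0.80 × 8.8 = 7.0400 mm/d
ETc = Kc × ET₀ = 1.11 × 7.0400 = 7.8144 mm/d

7.81 mm d⁻¹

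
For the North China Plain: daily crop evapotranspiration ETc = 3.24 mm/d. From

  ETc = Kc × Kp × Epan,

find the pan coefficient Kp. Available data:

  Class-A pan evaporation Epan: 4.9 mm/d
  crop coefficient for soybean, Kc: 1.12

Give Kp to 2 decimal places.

0.59

ETc = Kc × Kp × Epan  ⇒  Kp = ETc / (Kc × Epan)
Kp = 3.24 / (1.12 × 4.9) = 3.24 / 5.488 = 0.5904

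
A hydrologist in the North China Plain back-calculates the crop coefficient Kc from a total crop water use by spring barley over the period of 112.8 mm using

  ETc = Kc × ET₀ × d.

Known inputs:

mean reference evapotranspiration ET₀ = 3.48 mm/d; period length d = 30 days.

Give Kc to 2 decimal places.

ETc = Kc × ET₀ × d  ⇒  Kc = ETc / (ET₀ × d)
Kc = 112.8 / (3.48 × 30) = 112.8 / 104.40 = 1.0805

1.08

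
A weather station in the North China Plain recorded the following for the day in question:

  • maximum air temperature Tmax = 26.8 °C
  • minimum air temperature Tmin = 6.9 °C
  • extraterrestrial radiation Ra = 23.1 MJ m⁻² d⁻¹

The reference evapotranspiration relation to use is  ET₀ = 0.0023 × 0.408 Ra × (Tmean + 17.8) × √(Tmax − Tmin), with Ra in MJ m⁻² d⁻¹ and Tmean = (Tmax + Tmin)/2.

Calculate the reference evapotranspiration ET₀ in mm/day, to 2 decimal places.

Tmean = (26.8 + 6.9)/2 = 16.85 °C
0.408 Ra = 0.408 × 23.1 = 9.4248 mm/d equivalent
ET₀ = 0.0023 × 9.4248 × (16.85 + 17.8) × √19.9 = 0.0023 × 9.4248 × 34.65 × 4.4609 = 3.3506 mm/d

3.35 mm/day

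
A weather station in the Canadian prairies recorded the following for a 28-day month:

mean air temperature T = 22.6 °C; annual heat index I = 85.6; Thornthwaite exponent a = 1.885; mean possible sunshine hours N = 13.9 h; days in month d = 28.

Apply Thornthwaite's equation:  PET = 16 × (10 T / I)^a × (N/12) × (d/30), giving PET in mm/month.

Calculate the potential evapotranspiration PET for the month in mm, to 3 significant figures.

108 mm

10T/I = 10 × 22.6 / 85.6 = 2.6402
(10T/I)^a = 2.6402^1.885 = 6.2343
Uncorrected PET = 16 × 6.2343 = 99.749 mm
Correction = (N/12)(d/30) = (13.9/12)(28/30) = 1.0811
PET = 99.749 × 1.0811 = 107.839 mm/month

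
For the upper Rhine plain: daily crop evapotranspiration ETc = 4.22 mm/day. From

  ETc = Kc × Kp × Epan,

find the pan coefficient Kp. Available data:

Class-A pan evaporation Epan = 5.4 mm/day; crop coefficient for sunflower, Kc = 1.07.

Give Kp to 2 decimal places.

ETc = Kc × Kp × Epan  ⇒  Kp = ETc / (Kc × Epan)
Kp = 4.22 / (1.07 × 5.4) = 4.22 / 5.778 = 0.7304

0.73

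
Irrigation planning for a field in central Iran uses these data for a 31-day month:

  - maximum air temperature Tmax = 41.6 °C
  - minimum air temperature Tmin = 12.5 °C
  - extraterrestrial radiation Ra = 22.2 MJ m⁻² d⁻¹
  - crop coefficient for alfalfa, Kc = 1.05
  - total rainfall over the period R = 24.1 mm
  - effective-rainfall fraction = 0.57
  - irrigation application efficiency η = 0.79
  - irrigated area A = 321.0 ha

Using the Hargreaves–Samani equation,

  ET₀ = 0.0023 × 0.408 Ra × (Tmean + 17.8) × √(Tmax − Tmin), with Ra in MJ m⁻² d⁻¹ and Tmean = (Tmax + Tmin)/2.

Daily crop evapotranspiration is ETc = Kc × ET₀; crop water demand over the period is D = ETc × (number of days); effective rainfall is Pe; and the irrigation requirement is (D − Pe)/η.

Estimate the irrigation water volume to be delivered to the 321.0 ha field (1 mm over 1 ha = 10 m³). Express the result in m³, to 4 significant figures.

Tmean = (41.6 + 12.5)/2 = 27.05 °C
0.408 Ra = 0.408 × 22.2 = 9.0576 mm/d equivalent
ET₀ = 0.0023 × 9.0576 × (27.05 + 17.8) × √29.1 = 0.0023 × 9.0576 × 44.85 × 5.3944 = 5.0402 mm/d
ETc = Kc × ET₀ = 1.05 × 5.0402 = 5.2922 mm/d
Crop demand D = ETc × 31 d = 5.2922 × 31 = 164.058 mm
Pe = 0.57 × 24.1 = 13.737 mm
D − Pe = 164.058 − 13.737 = 150.321 mm
Gross irrigation = 150.321 / 0.79 = 190.280 mm
Volume = 190.280 mm × 321.0 ha × 10 = 610798.8 m³

610800 m³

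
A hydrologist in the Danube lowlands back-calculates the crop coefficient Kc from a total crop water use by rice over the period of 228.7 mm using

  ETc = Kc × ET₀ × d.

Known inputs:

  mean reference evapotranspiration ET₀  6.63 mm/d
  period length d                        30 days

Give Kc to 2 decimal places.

ETc = Kc × ET₀ × d  ⇒  Kc = ETc / (ET₀ × d)
Kc = 228.7 / (6.63 × 30) = 228.7 / 198.90 = 1.1498

1.15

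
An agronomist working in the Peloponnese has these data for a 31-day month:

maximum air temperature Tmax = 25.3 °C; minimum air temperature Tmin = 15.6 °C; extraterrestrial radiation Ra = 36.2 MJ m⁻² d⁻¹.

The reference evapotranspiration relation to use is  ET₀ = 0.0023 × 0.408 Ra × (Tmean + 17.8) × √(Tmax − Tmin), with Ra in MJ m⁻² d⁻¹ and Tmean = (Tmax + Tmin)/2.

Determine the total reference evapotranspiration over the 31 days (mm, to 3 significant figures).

Tmean = (25.3 + 15.6)/2 = 20.45 °C
0.408 Ra = 0.408 × 36.2 = 14.7696 mm/d equivalent
ET₀ = 0.0023 × 14.7696 × (20.45 + 17.8) × √9.7 = 0.0023 × 14.7696 × 38.25 × 3.1145 = 4.0468 mm/d
Over 31 days: 4.0468 × 31 = 125.451 mm

125 mm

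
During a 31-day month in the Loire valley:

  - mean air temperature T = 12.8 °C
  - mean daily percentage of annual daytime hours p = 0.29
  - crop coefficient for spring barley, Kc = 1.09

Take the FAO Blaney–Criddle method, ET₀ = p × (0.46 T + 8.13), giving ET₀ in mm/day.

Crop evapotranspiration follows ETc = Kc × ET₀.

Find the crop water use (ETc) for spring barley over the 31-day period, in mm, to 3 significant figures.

ET₀ = 0.29 × (0.46 × 12.8 + 8.13) = 0.29 × 14.018 = 4.0652 mm/d
ETc = Kc × ET₀ = 1.09 × 4.0652 = 4.4311 mm/d
Over 31 days: 4.4311 × 31 = 137.364 mm

137 mm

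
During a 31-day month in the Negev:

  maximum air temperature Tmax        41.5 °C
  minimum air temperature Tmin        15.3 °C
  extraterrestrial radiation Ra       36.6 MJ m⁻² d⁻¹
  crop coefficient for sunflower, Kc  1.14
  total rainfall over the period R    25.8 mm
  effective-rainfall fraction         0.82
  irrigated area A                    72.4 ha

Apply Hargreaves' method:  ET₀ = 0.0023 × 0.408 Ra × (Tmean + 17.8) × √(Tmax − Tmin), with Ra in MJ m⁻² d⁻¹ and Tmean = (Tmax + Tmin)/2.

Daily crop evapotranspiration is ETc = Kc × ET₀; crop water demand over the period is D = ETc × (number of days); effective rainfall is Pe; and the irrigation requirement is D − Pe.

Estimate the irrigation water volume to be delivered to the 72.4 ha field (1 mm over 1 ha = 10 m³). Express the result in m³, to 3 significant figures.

Tmean = (41.5 + 15.3)/2 = 28.40 °C
0.408 Ra = 0.408 × 36.6 = 14.9328 mm/d equivalent
ET₀ = 0.0023 × 14.9328 × (28.40 + 17.8) × √26.2 = 0.0023 × 14.9328 × 46.20 × 5.1186 = 8.1220 mm/d
ETc = Kc × ET₀ = 1.14 × 8.1220 = 9.2591 mm/d
Crop demand D = ETc × 31 d = 9.2591 × 31 = 287.032 mm
Pe = 0.82 × 25.8 = 21.156 mm
D − Pe = 287.032 − 21.156 = 265.876 mm
Volume = 265.876 mm × 72.4 ha × 10 = 192494.2 m³

192000 m³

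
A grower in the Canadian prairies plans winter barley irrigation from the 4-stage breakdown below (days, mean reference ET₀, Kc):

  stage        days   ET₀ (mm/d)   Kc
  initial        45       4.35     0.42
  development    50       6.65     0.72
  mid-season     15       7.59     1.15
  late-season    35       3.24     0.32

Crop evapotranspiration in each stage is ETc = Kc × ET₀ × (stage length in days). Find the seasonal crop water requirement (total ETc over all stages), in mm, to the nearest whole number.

489 mm

initial: 0.42 × 4.35 × 45 = 82.22 mm
development: 0.72 × 6.65 × 50 = 239.40 mm
mid-season: 1.15 × 7.59 × 15 = 130.93 mm
late-season: 0.32 × 3.24 × 35 = 36.29 mm
Seasonal total = 488.84 mm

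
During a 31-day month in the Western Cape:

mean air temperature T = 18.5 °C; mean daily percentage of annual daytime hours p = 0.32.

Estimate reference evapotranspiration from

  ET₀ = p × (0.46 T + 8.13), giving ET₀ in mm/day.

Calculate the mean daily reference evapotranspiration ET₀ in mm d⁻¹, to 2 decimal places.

5.32 mm d⁻¹

ET₀ = 0.32 × (0.46 × 18.5 + 8.13) = 0.32 × 16.640 = 5.3248 mm/d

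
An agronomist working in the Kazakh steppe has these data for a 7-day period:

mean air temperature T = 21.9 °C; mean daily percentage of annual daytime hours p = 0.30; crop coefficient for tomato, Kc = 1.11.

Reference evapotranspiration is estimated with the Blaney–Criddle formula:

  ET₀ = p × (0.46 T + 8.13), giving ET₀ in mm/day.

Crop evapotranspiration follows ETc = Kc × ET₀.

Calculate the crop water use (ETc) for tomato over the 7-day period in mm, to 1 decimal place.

42.4 mm

ET₀ = 0.30 × (0.46 × 21.9 + 8.13) = 0.30 × 18.204 = 5.4612 mm/d
ETc = Kc × ET₀ = 1.11 × 5.4612 = 6.0619 mm/d
Over 7 days: 6.0619 × 7 = 42.433 mm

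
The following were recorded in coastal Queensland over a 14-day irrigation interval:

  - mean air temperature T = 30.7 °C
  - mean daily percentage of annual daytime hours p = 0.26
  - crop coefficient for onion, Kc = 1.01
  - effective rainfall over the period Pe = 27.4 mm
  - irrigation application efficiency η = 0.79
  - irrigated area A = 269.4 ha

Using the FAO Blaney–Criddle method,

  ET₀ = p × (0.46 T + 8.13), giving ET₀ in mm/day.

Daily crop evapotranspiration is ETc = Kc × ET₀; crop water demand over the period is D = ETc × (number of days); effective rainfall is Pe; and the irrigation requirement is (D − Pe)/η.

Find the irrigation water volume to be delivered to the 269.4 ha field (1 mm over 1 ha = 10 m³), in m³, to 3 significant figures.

186000 m³

ET₀ = 0.26 × (0.46 × 30.7 + 8.13) = 0.26 × 22.252 = 5.7855 mm/d
ETc = Kc × ET₀ = 1.01 × 5.7855 = 5.8434 mm/d
Crop demand D = ETc × 14 d = 5.8434 × 14 = 81.808 mm
D − Pe = 81.808 − 27.4 = 54.408 mm
Gross irrigation = 54.408 / 0.79 = 68.871 mm
Volume = 68.871 mm × 269.4 ha × 10 = 185538.5 m³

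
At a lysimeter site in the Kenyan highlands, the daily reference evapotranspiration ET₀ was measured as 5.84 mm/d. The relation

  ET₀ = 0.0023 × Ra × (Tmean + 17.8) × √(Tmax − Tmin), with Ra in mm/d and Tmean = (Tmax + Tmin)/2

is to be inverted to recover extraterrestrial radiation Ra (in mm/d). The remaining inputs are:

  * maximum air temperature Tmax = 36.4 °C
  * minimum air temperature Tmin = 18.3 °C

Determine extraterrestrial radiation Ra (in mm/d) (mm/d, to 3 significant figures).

Tmean = 27.35 °C; √ΔT = 4.2544
Ra = ET₀ / [0.0023 × (Tmean+17.8) × √ΔT] = 5.84 / (0.0023 × 45.15 × 4.2544) = 13.219 mm/d

13.2 mm/d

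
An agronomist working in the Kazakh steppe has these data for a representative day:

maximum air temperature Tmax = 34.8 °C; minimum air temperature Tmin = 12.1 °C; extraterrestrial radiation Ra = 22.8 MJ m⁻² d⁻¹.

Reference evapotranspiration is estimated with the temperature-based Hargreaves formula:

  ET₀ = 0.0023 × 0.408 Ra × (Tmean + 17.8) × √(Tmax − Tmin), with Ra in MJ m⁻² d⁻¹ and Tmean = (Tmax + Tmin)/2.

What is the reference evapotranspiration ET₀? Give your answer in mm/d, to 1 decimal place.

Tmean = (34.8 + 12.1)/2 = 23.45 °C
0.408 Ra = 0.408 × 22.8 = 9.3024 mm/d equivalent
ET₀ = 0.0023 × 9.3024 × (23.45 + 17.8) × √22.7 = 0.0023 × 9.3024 × 41.25 × 4.7645 = 4.2050 mm/d

4.2 mm/d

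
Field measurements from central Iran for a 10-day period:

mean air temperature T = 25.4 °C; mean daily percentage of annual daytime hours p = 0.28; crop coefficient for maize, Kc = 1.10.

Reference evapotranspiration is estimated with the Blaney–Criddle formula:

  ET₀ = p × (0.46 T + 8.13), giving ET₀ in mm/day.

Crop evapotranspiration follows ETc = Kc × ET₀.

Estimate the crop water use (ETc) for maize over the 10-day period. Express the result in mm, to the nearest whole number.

61 mm

ET₀ = 0.28 × (0.46 × 25.4 + 8.13) = 0.28 × 19.814 = 5.5479 mm/d
ETc = Kc × ET₀ = 1.10 × 5.5479 = 6.1027 mm/d
Over 10 days: 6.1027 × 10 = 61.027 mm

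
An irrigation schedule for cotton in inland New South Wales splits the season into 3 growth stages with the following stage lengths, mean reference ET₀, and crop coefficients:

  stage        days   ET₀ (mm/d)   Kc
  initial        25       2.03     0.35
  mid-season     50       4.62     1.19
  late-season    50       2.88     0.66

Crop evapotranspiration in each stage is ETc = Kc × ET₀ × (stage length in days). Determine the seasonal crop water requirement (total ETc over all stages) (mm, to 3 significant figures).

initial: 0.35 × 2.03 × 25 = 17.76 mm
mid-season: 1.19 × 4.62 × 50 = 274.89 mm
late-season: 0.66 × 2.88 × 50 = 95.04 mm
Seasonal total = 387.69 mm

388 mm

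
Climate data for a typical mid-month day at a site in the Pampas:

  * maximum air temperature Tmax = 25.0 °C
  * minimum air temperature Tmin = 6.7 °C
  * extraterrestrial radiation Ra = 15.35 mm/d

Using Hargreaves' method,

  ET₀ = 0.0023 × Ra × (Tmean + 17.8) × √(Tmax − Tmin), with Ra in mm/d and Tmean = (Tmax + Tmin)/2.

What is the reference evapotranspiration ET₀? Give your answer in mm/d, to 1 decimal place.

Tmean = (25.0 + 6.7)/2 = 15.85 °C
ET₀ = 0.0023 × 15.35 × (15.85 + 17.8) × √18.3 = 0.0023 × 15.35 × 33.65 × 4.2778 = 5.0821 mm/d

5.1 mm/d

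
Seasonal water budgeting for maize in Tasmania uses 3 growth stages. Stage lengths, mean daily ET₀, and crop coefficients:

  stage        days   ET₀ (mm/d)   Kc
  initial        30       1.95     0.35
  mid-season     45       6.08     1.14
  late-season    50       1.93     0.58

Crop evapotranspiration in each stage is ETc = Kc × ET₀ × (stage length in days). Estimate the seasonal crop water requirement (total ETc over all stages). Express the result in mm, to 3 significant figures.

388 mm

initial: 0.35 × 1.95 × 30 = 20.48 mm
mid-season: 1.14 × 6.08 × 45 = 311.90 mm
late-season: 0.58 × 1.93 × 50 = 55.97 mm
Seasonal total = 388.35 mm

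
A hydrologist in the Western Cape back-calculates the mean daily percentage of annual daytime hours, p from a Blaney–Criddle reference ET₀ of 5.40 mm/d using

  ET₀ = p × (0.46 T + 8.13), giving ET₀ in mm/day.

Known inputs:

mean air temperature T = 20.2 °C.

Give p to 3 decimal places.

p = ET₀ / (0.46 T + 8.13) = 5.40 / (0.46 × 20.2 + 8.13) = 5.40 / 17.422 = 0.3100

0.310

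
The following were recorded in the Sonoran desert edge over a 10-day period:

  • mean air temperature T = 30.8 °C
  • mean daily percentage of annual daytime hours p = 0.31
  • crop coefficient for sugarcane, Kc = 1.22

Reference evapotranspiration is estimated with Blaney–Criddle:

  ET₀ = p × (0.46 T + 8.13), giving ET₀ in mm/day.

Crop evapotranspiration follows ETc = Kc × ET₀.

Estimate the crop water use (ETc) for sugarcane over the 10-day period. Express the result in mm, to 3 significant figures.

84.3 mm

ET₀ = 0.31 × (0.46 × 30.8 + 8.13) = 0.31 × 22.298 = 6.9124 mm/d
ETc = Kc × ET₀ = 1.22 × 6.9124 = 8.4331 mm/d
Over 10 days: 8.4331 × 10 = 84.331 mm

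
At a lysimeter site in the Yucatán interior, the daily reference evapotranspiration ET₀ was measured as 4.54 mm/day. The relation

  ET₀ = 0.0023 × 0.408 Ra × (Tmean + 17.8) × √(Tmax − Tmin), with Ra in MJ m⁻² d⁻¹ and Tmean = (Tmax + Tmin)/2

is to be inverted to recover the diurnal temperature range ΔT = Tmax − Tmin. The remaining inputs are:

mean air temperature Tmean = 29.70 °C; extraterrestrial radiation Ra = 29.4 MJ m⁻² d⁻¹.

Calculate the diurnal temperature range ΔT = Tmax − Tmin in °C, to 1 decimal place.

√ΔT = ET₀ / [0.0023 × 0.408 × Ra × (Tmean+17.8)] = 4.54 / (0.0023 × 11.9952 × 47.50) = 3.4644
ΔT = 3.4644² = 12.002 °C

12.0 °C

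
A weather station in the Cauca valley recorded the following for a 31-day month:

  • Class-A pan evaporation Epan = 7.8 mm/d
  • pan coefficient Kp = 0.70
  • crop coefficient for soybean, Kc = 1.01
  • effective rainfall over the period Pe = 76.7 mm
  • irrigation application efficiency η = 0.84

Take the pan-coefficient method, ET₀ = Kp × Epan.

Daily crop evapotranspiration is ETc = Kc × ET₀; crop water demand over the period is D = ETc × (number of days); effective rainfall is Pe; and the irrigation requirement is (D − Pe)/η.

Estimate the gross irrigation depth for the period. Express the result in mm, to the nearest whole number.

ET₀ = 0.70 × 7.8 = 5.4600 mm/d
ETc = Kc × ET₀ = 1.01 × 5.4600 = 5.5146 mm/d
Crop demand D = ETc × 31 d = 5.5146 × 31 = 170.953 mm
D − Pe = 170.953 − 76.7 = 94.253 mm
Gross irrigation = 94.253 / 0.84 = 112.206 mm

112 mm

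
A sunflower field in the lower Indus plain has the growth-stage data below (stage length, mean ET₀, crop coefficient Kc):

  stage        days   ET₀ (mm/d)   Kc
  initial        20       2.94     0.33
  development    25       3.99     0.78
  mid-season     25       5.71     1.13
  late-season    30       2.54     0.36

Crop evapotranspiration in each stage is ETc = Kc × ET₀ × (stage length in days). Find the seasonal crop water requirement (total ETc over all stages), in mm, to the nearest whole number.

initial: 0.33 × 2.94 × 20 = 19.40 mm
development: 0.78 × 3.99 × 25 = 77.81 mm
mid-season: 1.13 × 5.71 × 25 = 161.31 mm
late-season: 0.36 × 2.54 × 30 = 27.43 mm
Seasonal total = 285.95 mm

286 mm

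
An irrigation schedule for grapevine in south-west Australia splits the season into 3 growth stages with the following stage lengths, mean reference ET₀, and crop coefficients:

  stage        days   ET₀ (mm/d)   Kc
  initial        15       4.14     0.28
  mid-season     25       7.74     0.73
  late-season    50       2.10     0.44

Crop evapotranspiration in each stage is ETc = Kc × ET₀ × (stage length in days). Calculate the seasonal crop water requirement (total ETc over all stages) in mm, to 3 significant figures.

initial: 0.28 × 4.14 × 15 = 17.39 mm
mid-season: 0.73 × 7.74 × 25 = 141.26 mm
late-season: 0.44 × 2.10 × 50 = 46.20 mm
Seasonal total = 204.85 mm

205 mm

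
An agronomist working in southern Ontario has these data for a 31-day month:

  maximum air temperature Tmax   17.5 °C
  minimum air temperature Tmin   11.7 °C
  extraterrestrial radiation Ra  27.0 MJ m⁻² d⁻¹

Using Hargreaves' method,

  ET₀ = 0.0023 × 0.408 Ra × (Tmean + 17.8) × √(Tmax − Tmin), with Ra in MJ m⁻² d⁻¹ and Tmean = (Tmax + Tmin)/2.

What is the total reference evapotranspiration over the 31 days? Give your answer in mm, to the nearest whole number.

61 mm

Tmean = (17.5 + 11.7)/2 = 14.60 °C
0.408 Ra = 0.408 × 27.0 = 11.0160 mm/d equivalent
ET₀ = 0.0023 × 11.0160 × (14.60 + 17.8) × √5.8 = 0.0023 × 11.0160 × 32.40 × 2.4083 = 1.9770 mm/d
Over 31 days: 1.9770 × 31 = 61.287 mm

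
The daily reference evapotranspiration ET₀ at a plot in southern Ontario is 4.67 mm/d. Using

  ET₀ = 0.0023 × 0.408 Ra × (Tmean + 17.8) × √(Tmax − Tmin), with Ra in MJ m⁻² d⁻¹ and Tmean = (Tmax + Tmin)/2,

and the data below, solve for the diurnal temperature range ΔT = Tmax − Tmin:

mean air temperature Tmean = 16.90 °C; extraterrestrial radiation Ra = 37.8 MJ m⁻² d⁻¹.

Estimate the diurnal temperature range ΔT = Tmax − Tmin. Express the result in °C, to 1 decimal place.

14.4 °C

√ΔT = ET₀ / [0.0023 × 0.408 × Ra × (Tmean+17.8)] = 4.67 / (0.0023 × 15.4224 × 34.70) = 3.7941
ΔT = 3.7941² = 14.395 °C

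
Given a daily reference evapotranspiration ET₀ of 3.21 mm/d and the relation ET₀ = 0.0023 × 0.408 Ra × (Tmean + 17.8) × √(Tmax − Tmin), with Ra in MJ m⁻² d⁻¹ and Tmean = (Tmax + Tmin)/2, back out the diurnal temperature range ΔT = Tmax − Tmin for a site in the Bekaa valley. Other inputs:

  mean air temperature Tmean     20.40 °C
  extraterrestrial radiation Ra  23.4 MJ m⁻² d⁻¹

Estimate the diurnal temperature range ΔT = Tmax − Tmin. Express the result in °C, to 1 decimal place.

14.6 °C

√ΔT = ET₀ / [0.0023 × 0.408 × Ra × (Tmean+17.8)] = 3.21 / (0.0023 × 9.5472 × 38.20) = 3.8268
ΔT = 3.8268² = 14.644 °C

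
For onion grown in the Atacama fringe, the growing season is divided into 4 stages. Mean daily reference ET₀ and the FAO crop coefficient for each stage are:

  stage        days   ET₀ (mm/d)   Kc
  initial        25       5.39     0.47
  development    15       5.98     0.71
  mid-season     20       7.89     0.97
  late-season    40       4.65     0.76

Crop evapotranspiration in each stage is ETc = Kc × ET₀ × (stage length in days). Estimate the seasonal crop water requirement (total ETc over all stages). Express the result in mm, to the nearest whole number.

initial: 0.47 × 5.39 × 25 = 63.33 mm
development: 0.71 × 5.98 × 15 = 63.69 mm
mid-season: 0.97 × 7.89 × 20 = 153.07 mm
late-season: 0.76 × 4.65 × 40 = 141.36 mm
Seasonal total = 421.45 mm

421 mm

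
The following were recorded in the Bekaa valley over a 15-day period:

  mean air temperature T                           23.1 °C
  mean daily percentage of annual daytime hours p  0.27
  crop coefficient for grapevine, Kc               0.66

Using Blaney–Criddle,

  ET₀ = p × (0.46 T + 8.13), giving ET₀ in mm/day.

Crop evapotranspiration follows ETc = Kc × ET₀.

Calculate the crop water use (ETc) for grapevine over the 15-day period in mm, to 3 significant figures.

ET₀ = 0.27 × (0.46 × 23.1 + 8.13) = 0.27 × 18.756 = 5.0641 mm/d
ETc = Kc × ET₀ = 0.66 × 5.0641 = 3.3423 mm/d
Over 15 days: 3.3423 × 15 = 50.135 mm

50.1 mm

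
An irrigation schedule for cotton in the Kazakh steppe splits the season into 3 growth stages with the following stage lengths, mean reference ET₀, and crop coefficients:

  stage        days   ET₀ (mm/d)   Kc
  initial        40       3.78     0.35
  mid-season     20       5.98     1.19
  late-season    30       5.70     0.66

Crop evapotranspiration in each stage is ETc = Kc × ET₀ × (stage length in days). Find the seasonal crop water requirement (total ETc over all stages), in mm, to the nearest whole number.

initial: 0.35 × 3.78 × 40 = 52.92 mm
mid-season: 1.19 × 5.98 × 20 = 142.32 mm
late-season: 0.66 × 5.70 × 30 = 112.86 mm
Seasonal total = 308.10 mm

308 mm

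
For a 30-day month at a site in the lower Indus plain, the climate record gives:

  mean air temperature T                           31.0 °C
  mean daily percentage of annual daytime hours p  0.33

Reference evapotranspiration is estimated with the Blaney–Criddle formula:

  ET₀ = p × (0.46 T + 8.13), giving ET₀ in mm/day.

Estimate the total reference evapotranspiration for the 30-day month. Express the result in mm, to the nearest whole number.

ET₀ = 0.33 × (0.46 × 31.0 + 8.13) = 0.33 × 22.390 = 7.3887 mm/d
Monthly total = 7.3887 × 30 = 221.661 mm

222 mm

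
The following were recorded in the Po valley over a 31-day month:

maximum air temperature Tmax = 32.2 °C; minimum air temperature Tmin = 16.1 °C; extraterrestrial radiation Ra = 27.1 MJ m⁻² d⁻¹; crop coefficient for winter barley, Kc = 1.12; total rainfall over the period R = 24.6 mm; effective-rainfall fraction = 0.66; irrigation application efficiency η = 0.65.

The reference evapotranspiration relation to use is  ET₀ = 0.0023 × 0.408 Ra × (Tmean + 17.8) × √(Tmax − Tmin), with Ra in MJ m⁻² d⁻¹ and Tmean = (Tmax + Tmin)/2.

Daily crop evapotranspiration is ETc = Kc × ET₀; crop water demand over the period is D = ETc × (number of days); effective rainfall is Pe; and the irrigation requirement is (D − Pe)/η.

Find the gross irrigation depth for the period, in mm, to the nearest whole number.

Tmean = (32.2 + 16.1)/2 = 24.15 °C
0.408 Ra = 0.408 × 27.1 = 11.0568 mm/d equivalent
ET₀ = 0.0023 × 11.0568 × (24.15 + 17.8) × √16.1 = 0.0023 × 11.0568 × 41.95 × 4.0125 = 4.2806 mm/d
ETc = Kc × ET₀ = 1.12 × 4.2806 = 4.7943 mm/d
Crop demand D = ETc × 31 d = 4.7943 × 31 = 148.623 mm
Pe = 0.66 × 24.6 = 16.236 mm
D − Pe = 148.623 − 16.236 = 132.387 mm
Gross irrigation = 132.387 / 0.65 = 203.672 mm

204 mm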